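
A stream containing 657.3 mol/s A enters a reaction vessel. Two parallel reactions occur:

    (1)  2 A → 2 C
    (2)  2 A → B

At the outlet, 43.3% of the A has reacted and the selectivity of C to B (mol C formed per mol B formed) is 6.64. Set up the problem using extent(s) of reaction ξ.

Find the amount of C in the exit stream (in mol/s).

219 mol/s

Conversion of A: A consumed = 0.433 × 657.3 = 284.6 mol/s = 2ξ₁ + 2ξ₂.
Selectivity: 2ξ₁ / (1ξ₂) = 6.64 → ξ₁ = 3.32 ξ₂.
Substitute: (2·3.32 + 2) ξ₂ = 284.6 → ξ₂ = 32.94 mol/s, ξ₁ = 109.4 mol/s.
Outlet amounts (n = n₀ + Σ ν·ξ):
  A: 657.3 − 2(109.4) − 2(32.94) = 372.7
  C: 0 + 2(109.4) = 218.7
  B: 0 + 1(32.94) = 32.94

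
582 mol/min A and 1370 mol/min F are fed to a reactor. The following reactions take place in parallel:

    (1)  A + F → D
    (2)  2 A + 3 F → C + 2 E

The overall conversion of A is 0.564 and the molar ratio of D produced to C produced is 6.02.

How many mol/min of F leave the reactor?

1000 mol/min

Conversion of A: A consumed = 0.564 × 582 = 328.2 mol/min = 1ξ₁ + 2ξ₂.
Selectivity: 1ξ₁ / (1ξ₂) = 6.02 → ξ₁ = 6.02 ξ₂.
Substitute: (1·6.02 + 2) ξ₂ = 328.2 → ξ₂ = 40.93 mol/min, ξ₁ = 246.4 mol/min.
Outlet amounts (n = n₀ + Σ ν·ξ):
  A: 582 − 1(246.4) − 2(40.93) = 253.8
  F: 1370 − 1(246.4) − 3(40.93) = 1001
  D: 0 + 1(246.4) = 246.4
  C: 0 + 1(40.93) = 40.93
  E: 0 + 2(40.93) = 81.86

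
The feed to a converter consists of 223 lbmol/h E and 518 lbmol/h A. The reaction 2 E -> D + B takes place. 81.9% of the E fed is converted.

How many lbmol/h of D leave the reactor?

E reacted = 0.819 × 223 = 182.6 lbmol/h; ν_E = −2, so ξ = 182.6/2 = 91.32 lbmol/h.
Outlet amounts (n = n₀ + ν ξ):
  E: 223 − 2(91.32) = 40.36
  D: 0 + 1(91.32) = 91.32
  B: 0 + 1(91.32) = 91.32
  A: 518 (inert)

91.3 lbmol/h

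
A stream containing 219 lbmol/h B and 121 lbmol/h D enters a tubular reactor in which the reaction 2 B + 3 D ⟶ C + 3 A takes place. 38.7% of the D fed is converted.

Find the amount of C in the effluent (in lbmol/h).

D reacted = 0.387 × 121 = 46.83 lbmol/h; ν_D = −3, so ξ = 46.83/3 = 15.61 lbmol/h.
Outlet amounts (n = n₀ + ν ξ):
  B: 219 − 2(15.61) = 187.8
  D: 121 − 3(15.61) = 74.17
  C: 0 + 1(15.61) = 15.61
  A: 0 + 3(15.61) = 46.83

15.6 lbmol/h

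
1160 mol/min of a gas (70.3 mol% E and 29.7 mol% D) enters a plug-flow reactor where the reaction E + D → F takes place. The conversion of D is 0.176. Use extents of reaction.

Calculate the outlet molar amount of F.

D reacted = 0.176 × 344.5 = 60.64 mol/min; ν_D = −1, so ξ = 60.64/1 = 60.64 mol/min.
Outlet amounts (n = n₀ + ν ξ):
  E: 815.5 − 1(60.64) = 754.8
  D: 344.5 − 1(60.64) = 283.9
  F: 0 + 1(60.64) = 60.64

60.6 mol/min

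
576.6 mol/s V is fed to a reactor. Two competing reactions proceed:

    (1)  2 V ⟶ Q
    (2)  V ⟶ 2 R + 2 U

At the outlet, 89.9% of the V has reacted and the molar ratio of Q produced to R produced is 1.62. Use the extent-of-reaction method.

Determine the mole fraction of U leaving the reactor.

0.248

Conversion of V: V consumed = 0.899 × 576.6 = 518.4 mol/s = 2ξ₁ + 1ξ₂.
Selectivity: 1ξ₁ / (2ξ₂) = 1.62 → ξ₁ = 3.24 ξ₂.
Substitute: (2·3.24 + 1) ξ₂ = 518.4 → ξ₂ = 69.3 mol/s, ξ₁ = 224.5 mol/s.
Outlet amounts (n = n₀ + Σ ν·ξ):
  V: 576.6 − 2(224.5) − 1(69.3) = 58.24
  Q: 0 + 1(224.5) = 224.5
  R: 0 + 2(69.3) = 138.6
  U: 0 + 2(69.3) = 138.6
Total out = 560 mol/s; y_U = 138.6 / 560 = 0.2475.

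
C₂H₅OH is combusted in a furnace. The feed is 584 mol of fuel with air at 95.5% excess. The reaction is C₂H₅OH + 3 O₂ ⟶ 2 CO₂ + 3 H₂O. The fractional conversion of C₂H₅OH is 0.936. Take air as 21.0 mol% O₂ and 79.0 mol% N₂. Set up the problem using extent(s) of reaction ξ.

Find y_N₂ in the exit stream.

0.739

Stoichiometric O₂ = 3 × 584 = 1752 mol; O₂ fed = 1752 × 1.955 = 3425 mol.
N₂ fed = 3425 × 79/21 = 12890 mol.
Fuel reacted = 0.936 × 584 → ξ = 546.6 mol.
Outlet (n = n₀ + ν ξ):
  C₂H₅OH: 584 − 1(546.6) = 37.38
  O₂: 3425 − 3(546.6) = 1785
  N₂: 12890 (inert)
  CO₂: 0 + 2(546.6) = 1093
  H₂O: 0 + 3(546.6) = 1640
Total out = 17440 mol; y_N₂ = 12890 / 17440 = 0.7388.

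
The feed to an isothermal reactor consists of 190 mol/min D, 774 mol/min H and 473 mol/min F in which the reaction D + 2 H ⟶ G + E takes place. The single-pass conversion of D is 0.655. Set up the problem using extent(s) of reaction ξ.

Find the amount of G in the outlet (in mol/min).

D reacted = 0.655 × 190 = 124.5 mol/min; ν_D = −1, so ξ = 124.5/1 = 124.5 mol/min.
Outlet amounts (n = n₀ + ν ξ):
  D: 190 − 1(124.5) = 65.55
  H: 774 − 2(124.5) = 525.1
  G: 0 + 1(124.5) = 124.5
  E: 0 + 1(124.5) = 124.5
  F: 473 (inert)

124 mol/min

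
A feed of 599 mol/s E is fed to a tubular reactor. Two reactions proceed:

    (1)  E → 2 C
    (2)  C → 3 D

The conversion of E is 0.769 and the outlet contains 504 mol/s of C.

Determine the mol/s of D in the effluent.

1250 mol/s

Conversion of E: E consumed = 1ξ₁ = 0.769 × 599 → ξ₁ = 460.6 mol/s.
C balance: n_C = 0 + 2ξ₁ − 1ξ₂ = 504 → ξ₂ = (2·460.6 − 504)/1 = 417.3 mol/s.
Outlet amounts (n = n₀ + Σ ν·ξ):
  E: 599 − 1(460.6) = 138.4
  C: 0 + 2(460.6) − 1(417.3) = 504
  D: 0 + 3(417.3) = 1252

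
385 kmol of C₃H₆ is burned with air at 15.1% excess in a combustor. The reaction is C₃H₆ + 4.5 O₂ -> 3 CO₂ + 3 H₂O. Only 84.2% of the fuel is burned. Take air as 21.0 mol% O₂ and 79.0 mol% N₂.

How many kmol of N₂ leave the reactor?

Stoichiometric O₂ = 4.5 × 385 = 1732 kmol; O₂ fed = 1732 × 1.151 = 1994 kmol.
N₂ fed = 1994 × 79/21 = 7502 kmol.
Fuel reacted = 0.842 × 385 → ξ = 324.2 kmol.
Outlet (n = n₀ + ν ξ):
  C₃H₆: 385 − 1(324.2) = 60.83
  O₂: 1994 − 4.5(324.2) = 535.3
  N₂: 7502 (inert)
  CO₂: 0 + 3(324.2) = 972.5
  H₂O: 0 + 3(324.2) = 972.5

7500 kmol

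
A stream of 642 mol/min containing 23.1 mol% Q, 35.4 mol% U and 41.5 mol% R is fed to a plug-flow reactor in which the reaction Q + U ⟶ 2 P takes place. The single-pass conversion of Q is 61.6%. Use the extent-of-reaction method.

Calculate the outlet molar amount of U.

136 mol/min

Q reacted = 0.616 × 148.3 = 91.35 mol/min; ν_Q = −1, so ξ = 91.35/1 = 91.35 mol/min.
Outlet amounts (n = n₀ + ν ξ):
  Q: 148.3 − 1(91.35) = 56.95
  U: 227.3 − 1(91.35) = 135.9
  P: 0 + 2(91.35) = 182.7
  R: 266.4 (inert)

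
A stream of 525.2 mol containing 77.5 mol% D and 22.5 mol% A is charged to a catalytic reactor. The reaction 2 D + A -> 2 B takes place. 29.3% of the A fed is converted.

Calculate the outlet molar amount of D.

A reacted = 0.293 × 118.2 = 34.62 mol; ν_A = −1, so ξ = 34.62/1 = 34.62 mol.
Outlet amounts (n = n₀ + ν ξ):
  D: 407 − 2(34.62) = 337.8
  A: 118.2 − 1(34.62) = 83.55
  B: 0 + 2(34.62) = 69.25

338 mol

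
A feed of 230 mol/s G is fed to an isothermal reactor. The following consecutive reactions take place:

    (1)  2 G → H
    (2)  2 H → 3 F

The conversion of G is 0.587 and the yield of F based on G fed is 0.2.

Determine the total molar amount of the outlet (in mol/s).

Conversion of G: G consumed = 2ξ₁ = 0.587 × 230 → ξ₁ = 67.5 mol/s.
Yield of F: 3ξ₂ / 230 = 0.2 → ξ₂ = 15.33 mol/s.
Outlet amounts (n = n₀ + Σ ν·ξ):
  G: 230 − 2(67.5) = 94.99
  H: 0 + 1(67.5) − 2(15.33) = 36.84
  F: 0 + 3(15.33) = 46
Total out = 94.99 + 36.84 + 46 = 177.8 mol/s.

178 mol/s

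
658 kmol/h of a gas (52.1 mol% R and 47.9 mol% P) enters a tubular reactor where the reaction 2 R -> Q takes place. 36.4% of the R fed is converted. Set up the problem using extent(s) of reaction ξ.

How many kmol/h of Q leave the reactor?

62.4 kmol/h

R reacted = 0.364 × 342.8 = 124.8 kmol/h; ν_R = −2, so ξ = 124.8/2 = 62.39 kmol/h.
Outlet amounts (n = n₀ + ν ξ):
  R: 342.8 − 2(62.39) = 218
  Q: 0 + 1(62.39) = 62.39
  P: 315.2 (inert)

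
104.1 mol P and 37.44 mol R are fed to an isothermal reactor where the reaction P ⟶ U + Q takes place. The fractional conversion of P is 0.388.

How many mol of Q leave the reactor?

P reacted = 0.388 × 104.1 = 40.39 mol; ν_P = −1, so ξ = 40.39/1 = 40.39 mol.
Outlet amounts (n = n₀ + ν ξ):
  P: 104.1 − 1(40.39) = 63.71
  U: 0 + 1(40.39) = 40.39
  Q: 0 + 1(40.39) = 40.39
  R: 37.44 (inert)

40.4 mol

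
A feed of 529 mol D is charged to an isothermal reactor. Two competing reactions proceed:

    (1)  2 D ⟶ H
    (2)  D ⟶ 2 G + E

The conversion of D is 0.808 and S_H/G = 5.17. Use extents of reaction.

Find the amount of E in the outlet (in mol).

Conversion of D: D consumed = 0.808 × 529 = 427.4 mol = 2ξ₁ + 1ξ₂.
Selectivity: 1ξ₁ / (2ξ₂) = 5.17 → ξ₁ = 10.34 ξ₂.
Substitute: (2·10.34 + 1) ξ₂ = 427.4 → ξ₂ = 19.72 mol, ξ₁ = 203.9 mol.
Outlet amounts (n = n₀ + Σ ν·ξ):
  D: 529 − 2(203.9) − 1(19.72) = 101.6
  H: 0 + 1(203.9) = 203.9
  G: 0 + 2(19.72) = 39.43
  E: 0 + 1(19.72) = 19.72

19.7 mol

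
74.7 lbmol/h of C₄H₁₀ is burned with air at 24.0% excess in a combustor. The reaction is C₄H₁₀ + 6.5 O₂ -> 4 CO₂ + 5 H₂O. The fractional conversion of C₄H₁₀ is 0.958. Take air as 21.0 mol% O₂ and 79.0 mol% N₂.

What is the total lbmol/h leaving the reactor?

Stoichiometric O₂ = 6.5 × 74.7 = 485.6 lbmol/h; O₂ fed = 485.6 × 1.240 = 602.1 lbmol/h.
N₂ fed = 602.1 × 79/21 = 2265 lbmol/h.
Fuel reacted = 0.958 × 74.7 → ξ = 71.56 lbmol/h.
Outlet (n = n₀ + ν ξ):
  C₄H₁₀: 74.7 − 1(71.56) = 3.137
  O₂: 602.1 − 6.5(71.56) = 136.9
  N₂: 2265 (inert)
  CO₂: 0 + 4(71.56) = 286.3
  H₂O: 0 + 5(71.56) = 357.8
Total out = 3.137 + 136.9 + 2265 + 286.3 + 357.8 = 3049 lbmol/h.

3050 lbmol/h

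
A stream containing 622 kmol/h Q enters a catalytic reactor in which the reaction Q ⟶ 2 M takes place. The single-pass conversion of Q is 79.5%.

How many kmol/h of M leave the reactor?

989 kmol/h

Q reacted = 0.795 × 622 = 494.5 kmol/h; ν_Q = −1, so ξ = 494.5/1 = 494.5 kmol/h.
Outlet amounts (n = n₀ + ν ξ):
  Q: 622 − 1(494.5) = 127.5
  M: 0 + 2(494.5) = 989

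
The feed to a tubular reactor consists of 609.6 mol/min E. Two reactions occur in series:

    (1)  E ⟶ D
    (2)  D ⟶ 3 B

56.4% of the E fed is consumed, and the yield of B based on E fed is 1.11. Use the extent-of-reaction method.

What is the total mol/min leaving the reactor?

Conversion of E: E consumed = 1ξ₁ = 0.564 × 609.6 → ξ₁ = 343.8 mol/min.
Yield of B: 3ξ₂ / 609.6 = 1.11 → ξ₂ = 225.6 mol/min.
Outlet amounts (n = n₀ + Σ ν·ξ):
  E: 609.6 − 1(343.8) = 265.8
  D: 0 + 1(343.8) − 1(225.6) = 118.3
  B: 0 + 3(225.6) = 676.7
Total out = 265.8 + 118.3 + 676.7 = 1061 mol/min.

1060 mol/min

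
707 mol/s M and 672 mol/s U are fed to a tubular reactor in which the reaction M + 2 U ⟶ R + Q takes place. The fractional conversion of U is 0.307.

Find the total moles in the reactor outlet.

1280 mol/s

U reacted = 0.307 × 672 = 206.3 mol/s; ν_U = −2, so ξ = 206.3/2 = 103.2 mol/s.
Outlet amounts (n = n₀ + ν ξ):
  M: 707 − 1(103.2) = 603.8
  U: 672 − 2(103.2) = 465.7
  R: 0 + 1(103.2) = 103.2
  Q: 0 + 1(103.2) = 103.2
Total out = 603.8 + 465.7 + 103.2 + 103.2 = 1276 mol/s.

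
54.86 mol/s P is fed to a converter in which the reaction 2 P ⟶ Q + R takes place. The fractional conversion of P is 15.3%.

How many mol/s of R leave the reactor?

P reacted = 0.153 × 54.86 = 8.394 mol/s; ν_P = −2, so ξ = 8.394/2 = 4.197 mol/s.
Outlet amounts (n = n₀ + ν ξ):
  P: 54.86 − 2(4.197) = 46.47
  Q: 0 + 1(4.197) = 4.197
  R: 0 + 1(4.197) = 4.197

4.2 mol/s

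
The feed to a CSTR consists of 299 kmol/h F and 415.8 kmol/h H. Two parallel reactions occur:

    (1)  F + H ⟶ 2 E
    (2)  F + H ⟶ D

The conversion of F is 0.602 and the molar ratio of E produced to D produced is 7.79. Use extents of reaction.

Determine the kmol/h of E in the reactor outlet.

Conversion of F: F consumed = 0.602 × 299 = 180 kmol/h = 1ξ₁ + 1ξ₂.
Selectivity: 2ξ₁ / (1ξ₂) = 7.79 → ξ₁ = 3.895 ξ₂.
Substitute: (1·3.895 + 1) ξ₂ = 180 → ξ₂ = 36.77 kmol/h, ξ₁ = 143.2 kmol/h.
Outlet amounts (n = n₀ + Σ ν·ξ):
  F: 299 − 1(143.2) − 1(36.77) = 119
  H: 415.8 − 1(143.2) − 1(36.77) = 235.8
  E: 0 + 2(143.2) = 286.5
  D: 0 + 1(36.77) = 36.77

286 kmol/h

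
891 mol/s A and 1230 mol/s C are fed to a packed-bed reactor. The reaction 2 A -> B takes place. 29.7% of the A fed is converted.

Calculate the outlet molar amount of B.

132 mol/s

A reacted = 0.297 × 891 = 264.6 mol/s; ν_A = −2, so ξ = 264.6/2 = 132.3 mol/s.
Outlet amounts (n = n₀ + ν ξ):
  A: 891 − 2(132.3) = 626.4
  B: 0 + 1(132.3) = 132.3
  C: 1230 (inert)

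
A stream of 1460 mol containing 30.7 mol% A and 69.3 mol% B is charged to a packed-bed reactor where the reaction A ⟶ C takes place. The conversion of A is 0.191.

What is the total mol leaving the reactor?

A reacted = 0.191 × 448.2 = 85.61 mol; ν_A = −1, so ξ = 85.61/1 = 85.61 mol.
Outlet amounts (n = n₀ + ν ξ):
  A: 448.2 − 1(85.61) = 362.6
  C: 0 + 1(85.61) = 85.61
  B: 1012 (inert)
Total out = 362.6 + 85.61 + 1012 = 1460 mol.

1460 mol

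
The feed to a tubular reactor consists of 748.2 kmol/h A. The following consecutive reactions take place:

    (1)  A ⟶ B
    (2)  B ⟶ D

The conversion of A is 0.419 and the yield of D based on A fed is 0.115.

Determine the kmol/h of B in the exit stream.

Conversion of A: A consumed = 1ξ₁ = 0.419 × 748.2 → ξ₁ = 313.5 kmol/h.
Yield of D: 1ξ₂ / 748.2 = 0.115 → ξ₂ = 86.04 kmol/h.
Outlet amounts (n = n₀ + Σ ν·ξ):
  A: 748.2 − 1(313.5) = 434.7
  B: 0 + 1(313.5) − 1(86.04) = 227.5
  D: 0 + 1(86.04) = 86.04

227 kmol/h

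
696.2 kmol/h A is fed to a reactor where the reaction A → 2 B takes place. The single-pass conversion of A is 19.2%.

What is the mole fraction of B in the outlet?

A reacted = 0.192 × 696.2 = 133.7 kmol/h; ν_A = −1, so ξ = 133.7/1 = 133.7 kmol/h.
Outlet amounts (n = n₀ + ν ξ):
  A: 696.2 − 1(133.7) = 562.5
  B: 0 + 2(133.7) = 267.3
Total out = 829.9 kmol/h; y_B = 267.3 / 829.9 = 0.3221.

0.322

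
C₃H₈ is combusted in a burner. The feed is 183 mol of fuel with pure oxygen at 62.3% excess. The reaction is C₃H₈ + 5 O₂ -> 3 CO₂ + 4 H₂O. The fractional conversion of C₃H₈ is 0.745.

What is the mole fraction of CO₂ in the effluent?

Stoichiometric O₂ = 5 × 183 = 915 mol; O₂ fed = 915 × 1.623 = 1485 mol.
Fuel reacted = 0.745 × 183 → ξ = 136.3 mol.
Outlet (n = n₀ + ν ξ):
  C₃H₈: 183 − 1(136.3) = 46.66
  O₂: 1485 − 5(136.3) = 803.4
  CO₂: 0 + 3(136.3) = 409
  H₂O: 0 + 4(136.3) = 545.3
Total out = 1804 mol; y_CO₂ = 409 / 1804 = 0.2267.

0.227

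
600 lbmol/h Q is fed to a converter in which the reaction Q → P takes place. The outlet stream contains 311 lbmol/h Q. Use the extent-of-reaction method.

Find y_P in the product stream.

For Q: n = n₀ − 1ξ → 311 = 600 − 1ξ, giving ξ = 289 lbmol/h.
Outlet amounts (n = n₀ + ν ξ):
  Q: 600 − 1(289) = 311
  P: 0 + 1(289) = 289
Total out = 600 lbmol/h; y_P = 289 / 600 = 0.4817.

0.482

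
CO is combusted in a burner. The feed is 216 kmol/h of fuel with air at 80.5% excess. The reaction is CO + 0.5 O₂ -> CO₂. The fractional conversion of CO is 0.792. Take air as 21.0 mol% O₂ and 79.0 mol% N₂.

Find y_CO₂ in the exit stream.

0.162

Stoichiometric O₂ = 0.5 × 216 = 108 kmol/h; O₂ fed = 108 × 1.805 = 194.9 kmol/h.
N₂ fed = 194.9 × 79/21 = 733.3 kmol/h.
Fuel reacted = 0.792 × 216 → ξ = 171.1 kmol/h.
Outlet (n = n₀ + ν ξ):
  CO: 216 − 1(171.1) = 44.93
  O₂: 194.9 − 0.5(171.1) = 109.4
  N₂: 733.3 (inert)
  CO₂: 0 + 1(171.1) = 171.1
Total out = 1059 kmol/h; y_CO₂ = 171.1 / 1059 = 0.1616.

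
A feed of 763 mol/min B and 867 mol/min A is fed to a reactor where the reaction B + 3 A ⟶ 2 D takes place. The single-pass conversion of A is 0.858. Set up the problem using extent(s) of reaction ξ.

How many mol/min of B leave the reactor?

A reacted = 0.858 × 867 = 743.9 mol/min; ν_A = −3, so ξ = 743.9/3 = 248 mol/min.
Outlet amounts (n = n₀ + ν ξ):
  B: 763 − 1(248) = 515
  A: 867 − 3(248) = 123.1
  D: 0 + 2(248) = 495.9

515 mol/min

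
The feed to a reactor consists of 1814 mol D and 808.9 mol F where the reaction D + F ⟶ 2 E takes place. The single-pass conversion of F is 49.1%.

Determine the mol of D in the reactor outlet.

1420 mol

F reacted = 0.491 × 808.9 = 397.2 mol; ν_F = −1, so ξ = 397.2/1 = 397.2 mol.
Outlet amounts (n = n₀ + ν ξ):
  D: 1814 − 1(397.2) = 1417
  F: 808.9 − 1(397.2) = 411.7
  E: 0 + 2(397.2) = 794.3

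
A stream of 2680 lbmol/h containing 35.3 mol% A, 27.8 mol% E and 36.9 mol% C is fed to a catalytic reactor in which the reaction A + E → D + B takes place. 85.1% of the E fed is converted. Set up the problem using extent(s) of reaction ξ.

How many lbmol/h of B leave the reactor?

634 lbmol/h

E reacted = 0.851 × 745 = 634 lbmol/h; ν_E = −1, so ξ = 634/1 = 634 lbmol/h.
Outlet amounts (n = n₀ + ν ξ):
  A: 946 − 1(634) = 312
  E: 745 − 1(634) = 111
  D: 0 + 1(634) = 634
  B: 0 + 1(634) = 634
  C: 988.9 (inert)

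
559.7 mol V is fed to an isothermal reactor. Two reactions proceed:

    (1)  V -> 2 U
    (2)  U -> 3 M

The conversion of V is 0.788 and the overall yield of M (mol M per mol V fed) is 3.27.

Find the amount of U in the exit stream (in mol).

Conversion of V: V consumed = 1ξ₁ = 0.788 × 559.7 → ξ₁ = 441 mol.
Yield of M: 3ξ₂ / 559.7 = 3.27 → ξ₂ = 610.1 mol.
Outlet amounts (n = n₀ + Σ ν·ξ):
  V: 559.7 − 1(441) = 118.7
  U: 0 + 2(441) − 1(610.1) = 272
  M: 0 + 3(610.1) = 1830

272 mol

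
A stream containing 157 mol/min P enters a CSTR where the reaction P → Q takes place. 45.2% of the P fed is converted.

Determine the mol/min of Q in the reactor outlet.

71 mol/min

P reacted = 0.452 × 157 = 70.96 mol/min; ν_P = −1, so ξ = 70.96/1 = 70.96 mol/min.
Outlet amounts (n = n₀ + ν ξ):
  P: 157 − 1(70.96) = 86.04
  Q: 0 + 1(70.96) = 70.96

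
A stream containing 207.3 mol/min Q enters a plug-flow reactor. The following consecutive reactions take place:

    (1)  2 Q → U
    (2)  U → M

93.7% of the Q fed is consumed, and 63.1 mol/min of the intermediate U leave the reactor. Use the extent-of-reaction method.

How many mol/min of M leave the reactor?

34 mol/min

Conversion of Q: Q consumed = 2ξ₁ = 0.937 × 207.3 → ξ₁ = 97.12 mol/min.
U balance: n_U = 0 + 1ξ₁ − 1ξ₂ = 63.1 → ξ₂ = (1·97.12 − 63.1)/1 = 34.02 mol/min.
Outlet amounts (n = n₀ + Σ ν·ξ):
  Q: 207.3 − 2(97.12) = 13.06
  U: 0 + 1(97.12) − 1(34.02) = 63.1
  M: 0 + 1(34.02) = 34.02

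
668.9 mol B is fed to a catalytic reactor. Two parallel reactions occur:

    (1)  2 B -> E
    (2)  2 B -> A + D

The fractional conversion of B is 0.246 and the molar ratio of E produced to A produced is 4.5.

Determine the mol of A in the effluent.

Conversion of B: B consumed = 0.246 × 668.9 = 164.5 mol = 2ξ₁ + 2ξ₂.
Selectivity: 1ξ₁ / (1ξ₂) = 4.5 → ξ₁ = 4.5 ξ₂.
Substitute: (2·4.5 + 2) ξ₂ = 164.5 → ξ₂ = 14.96 mol, ξ₁ = 67.32 mol.
Outlet amounts (n = n₀ + Σ ν·ξ):
  B: 668.9 − 2(67.32) − 2(14.96) = 504.4
  E: 0 + 1(67.32) = 67.32
  A: 0 + 1(14.96) = 14.96
  D: 0 + 1(14.96) = 14.96

15 mol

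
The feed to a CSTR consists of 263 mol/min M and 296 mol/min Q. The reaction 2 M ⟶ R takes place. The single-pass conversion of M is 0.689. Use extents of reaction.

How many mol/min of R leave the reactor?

M reacted = 0.689 × 263 = 181.2 mol/min; ν_M = −2, so ξ = 181.2/2 = 90.6 mol/min.
Outlet amounts (n = n₀ + ν ξ):
  M: 263 − 2(90.6) = 81.79
  R: 0 + 1(90.6) = 90.6
  Q: 296 (inert)

90.6 mol/min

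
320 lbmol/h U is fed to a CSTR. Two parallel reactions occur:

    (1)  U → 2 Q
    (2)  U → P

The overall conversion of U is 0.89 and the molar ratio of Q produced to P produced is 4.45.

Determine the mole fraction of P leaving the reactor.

Conversion of U: U consumed = 0.89 × 320 = 284.8 lbmol/h = 1ξ₁ + 1ξ₂.
Selectivity: 2ξ₁ / (1ξ₂) = 4.45 → ξ₁ = 2.225 ξ₂.
Substitute: (1·2.225 + 1) ξ₂ = 284.8 → ξ₂ = 88.31 lbmol/h, ξ₁ = 196.5 lbmol/h.
Outlet amounts (n = n₀ + Σ ν·ξ):
  U: 320 − 1(196.5) − 1(88.31) = 35.2
  Q: 0 + 2(196.5) = 393
  P: 0 + 1(88.31) = 88.31
Total out = 516.5 lbmol/h; y_P = 88.31 / 516.5 = 0.171.

0.171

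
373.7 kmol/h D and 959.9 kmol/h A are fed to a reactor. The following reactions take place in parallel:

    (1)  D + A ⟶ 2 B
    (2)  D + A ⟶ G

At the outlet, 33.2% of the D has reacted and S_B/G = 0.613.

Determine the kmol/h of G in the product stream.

Conversion of D: D consumed = 0.332 × 373.7 = 124.1 kmol/h = 1ξ₁ + 1ξ₂.
Selectivity: 2ξ₁ / (1ξ₂) = 0.613 → ξ₁ = 0.3065 ξ₂.
Substitute: (1·0.3065 + 1) ξ₂ = 124.1 → ξ₂ = 94.96 kmol/h, ξ₁ = 29.11 kmol/h.
Outlet amounts (n = n₀ + Σ ν·ξ):
  D: 373.7 − 1(29.11) − 1(94.96) = 249.6
  A: 959.9 − 1(29.11) − 1(94.96) = 835.8
  B: 0 + 2(29.11) = 58.21
  G: 0 + 1(94.96) = 94.96

95 kmol/h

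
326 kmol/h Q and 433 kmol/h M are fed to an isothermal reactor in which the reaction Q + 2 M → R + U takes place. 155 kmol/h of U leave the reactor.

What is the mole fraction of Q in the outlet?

For U: n = n₀ + 1ξ → 155 = 0 + 1ξ, giving ξ = 155 kmol/h.
Outlet amounts (n = n₀ + ν ξ):
  Q: 326 − 1(155) = 171
  M: 433 − 2(155) = 123
  R: 0 + 1(155) = 155
  U: 0 + 1(155) = 155
Total out = 604 kmol/h; y_Q = 171 / 604 = 0.2831.

0.283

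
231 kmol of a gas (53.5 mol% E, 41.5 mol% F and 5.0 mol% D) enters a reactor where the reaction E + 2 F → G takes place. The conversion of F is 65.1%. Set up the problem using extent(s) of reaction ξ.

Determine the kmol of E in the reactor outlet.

92.4 kmol

F reacted = 0.651 × 95.86 = 62.41 kmol; ν_F = −2, so ξ = 62.41/2 = 31.2 kmol.
Outlet amounts (n = n₀ + ν ξ):
  E: 123.6 − 1(31.2) = 92.38
  F: 95.86 − 2(31.2) = 33.46
  G: 0 + 1(31.2) = 31.2
  D: 11.55 (inert)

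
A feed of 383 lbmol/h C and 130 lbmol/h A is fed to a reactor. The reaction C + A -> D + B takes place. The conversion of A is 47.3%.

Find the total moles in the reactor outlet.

513 lbmol/h

A reacted = 0.473 × 130 = 61.49 lbmol/h; ν_A = −1, so ξ = 61.49/1 = 61.49 lbmol/h.
Outlet amounts (n = n₀ + ν ξ):
  C: 383 − 1(61.49) = 321.5
  A: 130 − 1(61.49) = 68.51
  D: 0 + 1(61.49) = 61.49
  B: 0 + 1(61.49) = 61.49
Total out = 321.5 + 68.51 + 61.49 + 61.49 = 513 lbmol/h.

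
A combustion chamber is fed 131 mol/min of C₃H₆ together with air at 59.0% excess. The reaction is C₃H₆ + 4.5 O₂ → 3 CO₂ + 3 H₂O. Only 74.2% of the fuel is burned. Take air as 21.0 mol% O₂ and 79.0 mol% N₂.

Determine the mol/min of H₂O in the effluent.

292 mol/min

Stoichiometric O₂ = 4.5 × 131 = 589.5 mol/min; O₂ fed = 589.5 × 1.590 = 937.3 mol/min.
N₂ fed = 937.3 × 79/21 = 3526 mol/min.
Fuel reacted = 0.742 × 131 → ξ = 97.2 mol/min.
Outlet (n = n₀ + ν ξ):
  C₃H₆: 131 − 1(97.2) = 33.8
  O₂: 937.3 − 4.5(97.2) = 499.9
  N₂: 3526 (inert)
  CO₂: 0 + 3(97.2) = 291.6
  H₂O: 0 + 3(97.2) = 291.6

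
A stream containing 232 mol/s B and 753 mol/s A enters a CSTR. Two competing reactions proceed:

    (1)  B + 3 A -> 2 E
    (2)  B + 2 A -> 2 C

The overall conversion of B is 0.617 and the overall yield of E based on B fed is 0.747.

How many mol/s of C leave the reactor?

113 mol/s

Yield of E: 2ξ₁ / 232 = 0.747 → ξ₁ = 86.65 mol/s.
Conversion of B: 1ξ₁ + 1ξ₂ = 0.617 × 232 = 143.1 → ξ₂ = 56.49 mol/s.
Outlet amounts (n = n₀ + Σ ν·ξ):
  B: 232 − 1(86.65) − 1(56.49) = 88.86
  A: 753 − 3(86.65) − 2(56.49) = 380.1
  E: 0 + 2(86.65) = 173.3
  C: 0 + 2(56.49) = 113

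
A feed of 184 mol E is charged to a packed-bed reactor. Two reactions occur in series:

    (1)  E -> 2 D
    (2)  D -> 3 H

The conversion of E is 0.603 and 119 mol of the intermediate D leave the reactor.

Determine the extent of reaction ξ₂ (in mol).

Conversion of E: E consumed = 1ξ₁ = 0.603 × 184 → ξ₁ = 111 mol.
D balance: n_D = 0 + 2ξ₁ − 1ξ₂ = 119 → ξ₂ = (2·111 − 119)/1 = 102.9 mol.
Outlet amounts (n = n₀ + Σ ν·ξ):
  E: 184 − 1(111) = 73.05
  D: 0 + 2(111) − 1(102.9) = 119
  H: 0 + 3(102.9) = 308.7

ξ₂ = 103 mol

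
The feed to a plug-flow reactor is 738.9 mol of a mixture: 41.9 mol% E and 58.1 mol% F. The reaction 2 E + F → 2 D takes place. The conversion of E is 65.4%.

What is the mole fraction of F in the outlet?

E reacted = 0.654 × 309.6 = 202.5 mol; ν_E = −2, so ξ = 202.5/2 = 101.2 mol.
Outlet amounts (n = n₀ + ν ξ):
  E: 309.6 − 2(101.2) = 107.1
  F: 429.3 − 1(101.2) = 328.1
  D: 0 + 2(101.2) = 202.5
Total out = 637.7 mol; y_F = 328.1 / 637.7 = 0.5145.

0.514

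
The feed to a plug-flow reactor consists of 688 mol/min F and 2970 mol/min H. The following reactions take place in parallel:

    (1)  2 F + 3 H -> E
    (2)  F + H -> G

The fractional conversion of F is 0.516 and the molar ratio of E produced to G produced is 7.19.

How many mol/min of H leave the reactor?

2450 mol/min

Conversion of F: F consumed = 0.516 × 688 = 355 mol/min = 2ξ₁ + 1ξ₂.
Selectivity: 1ξ₁ / (1ξ₂) = 7.19 → ξ₁ = 7.19 ξ₂.
Substitute: (2·7.19 + 1) ξ₂ = 355 → ξ₂ = 23.08 mol/min, ξ₁ = 166 mol/min.
Outlet amounts (n = n₀ + Σ ν·ξ):
  F: 688 − 2(166) − 1(23.08) = 333
  H: 2970 − 3(166) − 1(23.08) = 2449
  E: 0 + 1(166) = 166
  G: 0 + 1(23.08) = 23.08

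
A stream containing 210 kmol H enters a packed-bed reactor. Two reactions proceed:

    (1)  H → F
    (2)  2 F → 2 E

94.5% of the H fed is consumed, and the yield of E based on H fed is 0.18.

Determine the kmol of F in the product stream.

Conversion of H: H consumed = 1ξ₁ = 0.945 × 210 → ξ₁ = 198.4 kmol.
Yield of E: 2ξ₂ / 210 = 0.18 → ξ₂ = 18.9 kmol.
Outlet amounts (n = n₀ + Σ ν·ξ):
  H: 210 − 1(198.4) = 11.55
  F: 0 + 1(198.4) − 2(18.9) = 160.6
  E: 0 + 2(18.9) = 37.8

161 kmol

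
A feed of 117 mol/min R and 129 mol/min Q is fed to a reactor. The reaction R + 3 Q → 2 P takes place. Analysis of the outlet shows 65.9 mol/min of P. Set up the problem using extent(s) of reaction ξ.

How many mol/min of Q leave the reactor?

For P: n = n₀ + 2ξ → 65.9 = 0 + 2ξ, giving ξ = 32.95 mol/min.
Outlet amounts (n = n₀ + ν ξ):
  R: 117 − 1(32.95) = 84.05
  Q: 129 − 3(32.95) = 30.15
  P: 0 + 2(32.95) = 65.9

30.1 mol/min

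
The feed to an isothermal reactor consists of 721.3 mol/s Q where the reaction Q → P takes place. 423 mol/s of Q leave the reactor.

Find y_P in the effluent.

0.414

For Q: n = n₀ − 1ξ → 423 = 721.3 − 1ξ, giving ξ = 298.3 mol/s.
Outlet amounts (n = n₀ + ν ξ):
  Q: 721.3 − 1(298.3) = 423
  P: 0 + 1(298.3) = 298.3
Total out = 721.3 mol/s; y_P = 298.3 / 721.3 = 0.4136.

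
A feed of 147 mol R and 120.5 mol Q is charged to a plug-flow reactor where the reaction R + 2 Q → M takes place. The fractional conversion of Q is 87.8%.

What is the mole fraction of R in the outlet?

Q reacted = 0.878 × 120.5 = 105.8 mol; ν_Q = −2, so ξ = 105.8/2 = 52.9 mol.
Outlet amounts (n = n₀ + ν ξ):
  R: 147 − 1(52.9) = 94.1
  Q: 120.5 − 2(52.9) = 14.7
  M: 0 + 1(52.9) = 52.9
Total out = 161.7 mol; y_R = 94.1 / 161.7 = 0.5819.

0.582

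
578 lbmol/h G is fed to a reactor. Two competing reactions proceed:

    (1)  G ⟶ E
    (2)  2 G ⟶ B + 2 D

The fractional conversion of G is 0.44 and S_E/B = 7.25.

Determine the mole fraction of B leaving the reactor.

Conversion of G: G consumed = 0.44 × 578 = 254.3 lbmol/h = 1ξ₁ + 2ξ₂.
Selectivity: 1ξ₁ / (1ξ₂) = 7.25 → ξ₁ = 7.25 ξ₂.
Substitute: (1·7.25 + 2) ξ₂ = 254.3 → ξ₂ = 27.49 lbmol/h, ξ₁ = 199.3 lbmol/h.
Outlet amounts (n = n₀ + Σ ν·ξ):
  G: 578 − 1(199.3) − 2(27.49) = 323.7
  E: 0 + 1(199.3) = 199.3
  B: 0 + 1(27.49) = 27.49
  D: 0 + 2(27.49) = 54.99
Total out = 605.5 lbmol/h; y_B = 27.49 / 605.5 = 0.04541.

0.0454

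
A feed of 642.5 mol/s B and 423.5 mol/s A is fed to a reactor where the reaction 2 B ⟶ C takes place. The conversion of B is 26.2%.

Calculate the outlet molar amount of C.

84.2 mol/s

B reacted = 0.262 × 642.5 = 168.3 mol/s; ν_B = −2, so ξ = 168.3/2 = 84.17 mol/s.
Outlet amounts (n = n₀ + ν ξ):
  B: 642.5 − 2(84.17) = 474.2
  C: 0 + 1(84.17) = 84.17
  A: 423.5 (inert)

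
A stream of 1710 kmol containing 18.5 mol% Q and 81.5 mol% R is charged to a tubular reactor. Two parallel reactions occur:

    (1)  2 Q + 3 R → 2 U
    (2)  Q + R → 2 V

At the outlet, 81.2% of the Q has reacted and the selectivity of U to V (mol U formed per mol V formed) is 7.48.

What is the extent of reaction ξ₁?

Conversion of Q: Q consumed = 0.812 × 316.4 = 256.9 kmol = 2ξ₁ + 1ξ₂.
Selectivity: 2ξ₁ / (2ξ₂) = 7.48 → ξ₁ = 7.48 ξ₂.
Substitute: (2·7.48 + 1) ξ₂ = 256.9 → ξ₂ = 16.1 kmol, ξ₁ = 120.4 kmol.
Outlet amounts (n = n₀ + Σ ν·ξ):
  Q: 316.4 − 2(120.4) − 1(16.1) = 59.47
  R: 1394 − 3(120.4) − 1(16.1) = 1016
  U: 0 + 2(120.4) = 240.8
  V: 0 + 2(16.1) = 32.19

ξ₁ = 120 kmol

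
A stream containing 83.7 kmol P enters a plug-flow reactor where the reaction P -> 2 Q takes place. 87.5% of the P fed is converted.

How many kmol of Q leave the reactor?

P reacted = 0.875 × 83.7 = 73.24 kmol; ν_P = −1, so ξ = 73.24/1 = 73.24 kmol.
Outlet amounts (n = n₀ + ν ξ):
  P: 83.7 − 1(73.24) = 10.46
  Q: 0 + 2(73.24) = 146.5

146 kmol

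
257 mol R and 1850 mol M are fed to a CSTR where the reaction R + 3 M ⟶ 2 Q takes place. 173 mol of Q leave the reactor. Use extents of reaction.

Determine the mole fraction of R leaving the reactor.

For Q: n = n₀ + 2ξ → 173 = 0 + 2ξ, giving ξ = 86.5 mol.
Outlet amounts (n = n₀ + ν ξ):
  R: 257 − 1(86.5) = 170.5
  M: 1850 − 3(86.5) = 1590
  Q: 0 + 2(86.5) = 173
Total out = 1934 mol; y_R = 170.5 / 1934 = 0.08816.

0.0882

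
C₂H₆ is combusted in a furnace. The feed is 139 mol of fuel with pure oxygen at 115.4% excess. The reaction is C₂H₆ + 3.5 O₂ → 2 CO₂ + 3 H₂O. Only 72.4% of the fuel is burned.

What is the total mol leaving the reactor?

1240 mol

Stoichiometric O₂ = 3.5 × 139 = 486.5 mol; O₂ fed = 486.5 × 2.154 = 1048 mol.
Fuel reacted = 0.724 × 139 → ξ = 100.6 mol.
Outlet (n = n₀ + ν ξ):
  C₂H₆: 139 − 1(100.6) = 38.36
  O₂: 1048 − 3.5(100.6) = 695.7
  CO₂: 0 + 2(100.6) = 201.3
  H₂O: 0 + 3(100.6) = 301.9
Total out = 38.36 + 695.7 + 201.3 + 301.9 = 1237 mol.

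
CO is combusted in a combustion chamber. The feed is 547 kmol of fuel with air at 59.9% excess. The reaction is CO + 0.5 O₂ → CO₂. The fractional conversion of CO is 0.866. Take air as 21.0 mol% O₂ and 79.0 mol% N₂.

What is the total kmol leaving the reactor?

2390 kmol

Stoichiometric O₂ = 0.5 × 547 = 273.5 kmol; O₂ fed = 273.5 × 1.599 = 437.3 kmol.
N₂ fed = 437.3 × 79/21 = 1645 kmol.
Fuel reacted = 0.866 × 547 → ξ = 473.7 kmol.
Outlet (n = n₀ + ν ξ):
  CO: 547 − 1(473.7) = 73.3
  O₂: 437.3 − 0.5(473.7) = 200.5
  N₂: 1645 (inert)
  CO₂: 0 + 1(473.7) = 473.7
Total out = 73.3 + 200.5 + 1645 + 473.7 = 2393 kmol.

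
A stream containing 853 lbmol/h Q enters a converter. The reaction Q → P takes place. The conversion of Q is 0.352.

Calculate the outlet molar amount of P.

Q reacted = 0.352 × 853 = 300.3 lbmol/h; ν_Q = −1, so ξ = 300.3/1 = 300.3 lbmol/h.
Outlet amounts (n = n₀ + ν ξ):
  Q: 853 − 1(300.3) = 552.7
  P: 0 + 1(300.3) = 300.3

300 lbmol/h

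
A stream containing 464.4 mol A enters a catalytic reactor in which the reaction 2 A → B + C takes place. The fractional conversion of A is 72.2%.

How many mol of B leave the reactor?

A reacted = 0.722 × 464.4 = 335.3 mol; ν_A = −2, so ξ = 335.3/2 = 167.6 mol.
Outlet amounts (n = n₀ + ν ξ):
  A: 464.4 − 2(167.6) = 129.1
  B: 0 + 1(167.6) = 167.6
  C: 0 + 1(167.6) = 167.6

168 mol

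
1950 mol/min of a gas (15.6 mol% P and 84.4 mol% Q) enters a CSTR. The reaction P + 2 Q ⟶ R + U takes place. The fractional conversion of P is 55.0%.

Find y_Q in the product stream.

P reacted = 0.55 × 304.2 = 167.3 mol/min; ν_P = −1, so ξ = 167.3/1 = 167.3 mol/min.
Outlet amounts (n = n₀ + ν ξ):
  P: 304.2 − 1(167.3) = 136.9
  Q: 1646 − 2(167.3) = 1311
  R: 0 + 1(167.3) = 167.3
  U: 0 + 1(167.3) = 167.3
Total out = 1783 mol/min; y_Q = 1311 / 1783 = 0.7355.

0.736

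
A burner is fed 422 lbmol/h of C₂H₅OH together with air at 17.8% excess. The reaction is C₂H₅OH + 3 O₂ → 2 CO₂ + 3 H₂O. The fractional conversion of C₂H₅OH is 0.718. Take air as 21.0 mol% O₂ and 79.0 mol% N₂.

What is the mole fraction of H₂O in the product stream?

0.116

Stoichiometric O₂ = 3 × 422 = 1266 lbmol/h; O₂ fed = 1266 × 1.178 = 1491 lbmol/h.
N₂ fed = 1491 × 79/21 = 5610 lbmol/h.
Fuel reacted = 0.718 × 422 → ξ = 303 lbmol/h.
Outlet (n = n₀ + ν ξ):
  C₂H₅OH: 422 − 1(303) = 119
  O₂: 1491 − 3(303) = 582.4
  N₂: 5610 (inert)
  CO₂: 0 + 2(303) = 606
  H₂O: 0 + 3(303) = 909
Total out = 7827 lbmol/h; y_H₂O = 909 / 7827 = 0.1161.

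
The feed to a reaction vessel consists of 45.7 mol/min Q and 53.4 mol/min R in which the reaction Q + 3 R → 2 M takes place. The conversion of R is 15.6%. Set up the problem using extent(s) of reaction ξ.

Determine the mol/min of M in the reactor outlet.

R reacted = 0.156 × 53.4 = 8.33 mol/min; ν_R = −3, so ξ = 8.33/3 = 2.777 mol/min.
Outlet amounts (n = n₀ + ν ξ):
  Q: 45.7 − 1(2.777) = 42.92
  R: 53.4 − 3(2.777) = 45.07
  M: 0 + 2(2.777) = 5.554

5.55 mol/min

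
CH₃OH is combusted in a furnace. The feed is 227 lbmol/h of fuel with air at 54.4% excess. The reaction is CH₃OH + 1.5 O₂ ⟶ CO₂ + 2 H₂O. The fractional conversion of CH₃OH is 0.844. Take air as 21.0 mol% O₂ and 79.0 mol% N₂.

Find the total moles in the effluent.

2830 lbmol/h

Stoichiometric O₂ = 1.5 × 227 = 340.5 lbmol/h; O₂ fed = 340.5 × 1.544 = 525.7 lbmol/h.
N₂ fed = 525.7 × 79/21 = 1978 lbmol/h.
Fuel reacted = 0.844 × 227 → ξ = 191.6 lbmol/h.
Outlet (n = n₀ + ν ξ):
  CH₃OH: 227 − 1(191.6) = 35.41
  O₂: 525.7 − 1.5(191.6) = 238.3
  N₂: 1978 (inert)
  CO₂: 0 + 1(191.6) = 191.6
  H₂O: 0 + 2(191.6) = 383.2
Total out = 35.41 + 238.3 + 1978 + 191.6 + 383.2 = 2826 lbmol/h.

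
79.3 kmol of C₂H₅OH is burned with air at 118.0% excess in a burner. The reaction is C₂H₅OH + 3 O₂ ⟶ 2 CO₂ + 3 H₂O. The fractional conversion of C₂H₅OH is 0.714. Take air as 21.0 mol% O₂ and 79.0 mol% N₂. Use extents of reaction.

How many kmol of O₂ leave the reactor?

349 kmol

Stoichiometric O₂ = 3 × 79.3 = 237.9 kmol; O₂ fed = 237.9 × 2.180 = 518.6 kmol.
N₂ fed = 518.6 × 79/21 = 1951 kmol.
Fuel reacted = 0.714 × 79.3 → ξ = 56.62 kmol.
Outlet (n = n₀ + ν ξ):
  C₂H₅OH: 79.3 − 1(56.62) = 22.68
  O₂: 518.6 − 3(56.62) = 348.8
  N₂: 1951 (inert)
  CO₂: 0 + 2(56.62) = 113.2
  H₂O: 0 + 3(56.62) = 169.9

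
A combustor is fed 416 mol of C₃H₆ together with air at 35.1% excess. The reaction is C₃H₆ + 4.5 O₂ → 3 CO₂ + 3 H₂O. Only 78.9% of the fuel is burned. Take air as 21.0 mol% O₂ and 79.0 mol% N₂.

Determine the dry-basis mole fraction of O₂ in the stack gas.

Stoichiometric O₂ = 4.5 × 416 = 1872 mol; O₂ fed = 1872 × 1.351 = 2529 mol.
N₂ fed = 2529 × 79/21 = 9514 mol.
Fuel reacted = 0.789 × 416 → ξ = 328.2 mol.
Outlet (n = n₀ + ν ξ):
  C₃H₆: 416 − 1(328.2) = 87.78
  O₂: 2529 − 4.5(328.2) = 1052
  N₂: 9514 (inert)
  CO₂: 0 + 3(328.2) = 984.7
  H₂O: 0 + 3(328.2) = 984.7
Dry total = 11640 mol; y_O₂ (dry) = 1052 / 11640 = 0.09039.

0.0904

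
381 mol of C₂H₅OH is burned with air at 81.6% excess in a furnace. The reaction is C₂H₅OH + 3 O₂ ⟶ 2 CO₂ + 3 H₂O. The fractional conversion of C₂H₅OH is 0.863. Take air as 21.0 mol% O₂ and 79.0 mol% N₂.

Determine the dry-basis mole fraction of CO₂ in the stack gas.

Stoichiometric O₂ = 3 × 381 = 1143 mol; O₂ fed = 1143 × 1.816 = 2076 mol.
N₂ fed = 2076 × 79/21 = 7809 mol.
Fuel reacted = 0.863 × 381 → ξ = 328.8 mol.
Outlet (n = n₀ + ν ξ):
  C₂H₅OH: 381 − 1(328.8) = 52.2
  O₂: 2076 − 3(328.8) = 1089
  N₂: 7809 (inert)
  CO₂: 0 + 2(328.8) = 657.6
  H₂O: 0 + 3(328.8) = 986.4
Dry total = 9608 mol; y_CO₂ (dry) = 657.6 / 9608 = 0.06845.

0.0684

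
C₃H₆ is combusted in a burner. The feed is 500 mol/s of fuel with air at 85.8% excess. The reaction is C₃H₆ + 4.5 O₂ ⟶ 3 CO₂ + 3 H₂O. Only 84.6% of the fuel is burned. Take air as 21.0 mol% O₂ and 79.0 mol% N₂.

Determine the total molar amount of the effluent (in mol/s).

20600 mol/s

Stoichiometric O₂ = 4.5 × 500 = 2250 mol/s; O₂ fed = 2250 × 1.858 = 4180 mol/s.
N₂ fed = 4180 × 79/21 = 15730 mol/s.
Fuel reacted = 0.846 × 500 → ξ = 423 mol/s.
Outlet (n = n₀ + ν ξ):
  C₃H₆: 500 − 1(423) = 77
  O₂: 4180 − 4.5(423) = 2277
  N₂: 15730 (inert)
  CO₂: 0 + 3(423) = 1269
  H₂O: 0 + 3(423) = 1269
Total out = 77 + 2277 + 15730 + 1269 + 1269 = 20620 mol/s.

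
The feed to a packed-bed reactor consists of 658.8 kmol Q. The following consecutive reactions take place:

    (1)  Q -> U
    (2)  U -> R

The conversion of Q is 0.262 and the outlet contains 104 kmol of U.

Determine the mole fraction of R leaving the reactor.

0.104

Conversion of Q: Q consumed = 1ξ₁ = 0.262 × 658.8 → ξ₁ = 172.6 kmol.
U balance: n_U = 0 + 1ξ₁ − 1ξ₂ = 104 → ξ₂ = (1·172.6 − 104)/1 = 68.61 kmol.
Outlet amounts (n = n₀ + Σ ν·ξ):
  Q: 658.8 − 1(172.6) = 486.2
  U: 0 + 1(172.6) − 1(68.61) = 104
  R: 0 + 1(68.61) = 68.61
Total out = 658.8 kmol; y_R = 68.61 / 658.8 = 0.1041.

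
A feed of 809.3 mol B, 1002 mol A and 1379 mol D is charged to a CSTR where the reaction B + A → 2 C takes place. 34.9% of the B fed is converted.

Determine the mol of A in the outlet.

720 mol

B reacted = 0.349 × 809.3 = 282.4 mol; ν_B = −1, so ξ = 282.4/1 = 282.4 mol.
Outlet amounts (n = n₀ + ν ξ):
  B: 809.3 − 1(282.4) = 526.9
  A: 1002 − 1(282.4) = 719.6
  C: 0 + 2(282.4) = 564.9
  D: 1379 (inert)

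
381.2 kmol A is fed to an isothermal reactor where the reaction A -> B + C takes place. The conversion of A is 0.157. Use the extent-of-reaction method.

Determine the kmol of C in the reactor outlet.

59.8 kmol

A reacted = 0.157 × 381.2 = 59.85 kmol; ν_A = −1, so ξ = 59.85/1 = 59.85 kmol.
Outlet amounts (n = n₀ + ν ξ):
  A: 381.2 − 1(59.85) = 321.4
  B: 0 + 1(59.85) = 59.85
  C: 0 + 1(59.85) = 59.85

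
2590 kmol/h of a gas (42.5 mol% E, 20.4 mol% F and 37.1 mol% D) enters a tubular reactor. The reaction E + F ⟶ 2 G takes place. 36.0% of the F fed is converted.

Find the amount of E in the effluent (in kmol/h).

F reacted = 0.36 × 528.4 = 190.2 kmol/h; ν_F = −1, so ξ = 190.2/1 = 190.2 kmol/h.
Outlet amounts (n = n₀ + ν ξ):
  E: 1101 − 1(190.2) = 910.5
  F: 528.4 − 1(190.2) = 338.2
  G: 0 + 2(190.2) = 380.4
  D: 960.9 (inert)

911 kmol/h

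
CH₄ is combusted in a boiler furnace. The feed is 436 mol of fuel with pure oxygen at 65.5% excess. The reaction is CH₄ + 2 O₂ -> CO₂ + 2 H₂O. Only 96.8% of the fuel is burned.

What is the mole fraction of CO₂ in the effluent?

Stoichiometric O₂ = 2 × 436 = 872 mol; O₂ fed = 872 × 1.655 = 1443 mol.
Fuel reacted = 0.968 × 436 → ξ = 422 mol.
Outlet (n = n₀ + ν ξ):
  CH₄: 436 − 1(422) = 13.95
  O₂: 1443 − 2(422) = 599.1
  CO₂: 0 + 1(422) = 422
  H₂O: 0 + 2(422) = 844.1
Total out = 1879 mol; y_CO₂ = 422 / 1879 = 0.2246.

0.225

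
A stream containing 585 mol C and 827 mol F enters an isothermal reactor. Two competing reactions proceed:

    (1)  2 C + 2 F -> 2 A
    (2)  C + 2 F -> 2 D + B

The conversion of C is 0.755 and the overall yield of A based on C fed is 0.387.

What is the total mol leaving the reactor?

Yield of A: 2ξ₁ / 585 = 0.387 → ξ₁ = 113.2 mol.
Conversion of C: 2ξ₁ + 1ξ₂ = 0.755 × 585 = 441.7 → ξ₂ = 215.3 mol.
Outlet amounts (n = n₀ + Σ ν·ξ):
  C: 585 − 2(113.2) − 1(215.3) = 143.3
  F: 827 − 2(113.2) − 2(215.3) = 170
  A: 0 + 2(113.2) = 226.4
  D: 0 + 2(215.3) = 430.6
  B: 0 + 1(215.3) = 215.3
Total out = 143.3 + 170 + 226.4 + 430.6 + 215.3 = 1186 mol.

1190 mol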